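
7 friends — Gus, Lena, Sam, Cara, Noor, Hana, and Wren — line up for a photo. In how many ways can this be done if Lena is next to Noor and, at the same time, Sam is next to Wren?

Treat {Lena,Noor} as one block (2 orders) and {Sam,Wren} as another (2 orders).
That leaves 5 units to arrange: 2 × 2 × 5! = 4 × 120 = 480.

480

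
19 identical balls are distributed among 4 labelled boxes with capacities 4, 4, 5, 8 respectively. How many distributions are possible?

10

Without the upper bounds there are C(22,3) = 1540 ways to split 19 among 4 boxes.
Subtract solutions that violate a single cap (substitute x_i' = x_i − (cap_i+1)): x_1 ≥ 5 gives C(17,3) = 680; x_2 ≥ 5 gives C(17,3) = 680; x_3 ≥ 6 gives C(16,3) = 560; x_4 ≥ 9 gives C(13,3) = 286. Together 2206.
Add back pairs where two caps are both exceeded: 220 + 165 + 56 + 165 + 56 + 35 = 697.
Subtract triples: 20 + 1 + 0 + 0 = 21.
By inclusion–exclusion the count is 1540 − 2206 + 697 − 21 = 10.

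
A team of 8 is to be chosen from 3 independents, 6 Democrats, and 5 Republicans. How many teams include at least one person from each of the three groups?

Unrestricted: C(14,8) = 3003 ways to pick any 8 of the 14.
Subtract selections that omit an entire group: no independents → C(11,8) = 165; no Democrats → C(8,8) = 1; no Republicans → C(9,8) = 9.
Add back selections omitting two groups (i.e. drawn from a single group): C(3,8) + C(6,8) + C(5,8) = 0.
By inclusion–exclusion: 3003 − 175 + 0 = 2828.

2828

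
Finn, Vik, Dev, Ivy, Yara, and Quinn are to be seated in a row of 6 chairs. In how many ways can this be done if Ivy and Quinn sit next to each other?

240

Glue Ivy and Quinn into one block (2 internal orders), leaving 5 units to arrange in a row.
That gives 2 × 5! = 2 × 120 = 240.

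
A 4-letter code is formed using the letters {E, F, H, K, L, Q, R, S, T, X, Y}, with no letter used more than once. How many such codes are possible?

With no repetition, fill the 4 letters in order: 11 choices, then 10, down to 8.
That product is 11 × 10 × 9 × 8 = 7920.

7920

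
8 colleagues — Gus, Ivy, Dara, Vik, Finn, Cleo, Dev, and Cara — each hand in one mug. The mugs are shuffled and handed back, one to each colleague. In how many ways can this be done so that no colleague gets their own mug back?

This is the derangement count D_8: permutations of 8 items with no fixed point.
By inclusion–exclusion this is Σ_{j=0}^{8} (−1)^j C(8,j)·(8−j)!.
Computing: 40320 − 40320 + 20160 − 6720 + 1680 − 336 + 56 − 8 + 1 = 14833.

14833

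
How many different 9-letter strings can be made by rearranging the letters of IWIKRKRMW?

Letter multiplicities in IWIKRKRMW: I×2, K×2, M×1, R×2, W×2.
Dividing 9! = 362880 by 2!·2!·2!·2! = 16 for the repeated letters gives 22680.

22680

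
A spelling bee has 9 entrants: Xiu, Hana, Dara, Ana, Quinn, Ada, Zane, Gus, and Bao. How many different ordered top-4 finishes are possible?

3024

There are 9 choices for 1st place, 8 for 2nd, and so on down to 6 for position 4.
That gives 9 × 8 × 7 × 6 = 3024.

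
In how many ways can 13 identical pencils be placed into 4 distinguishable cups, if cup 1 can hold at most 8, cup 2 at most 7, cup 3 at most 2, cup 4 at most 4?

89

By stars and bars, unrestricted non-negative solutions to x_1+…+x_4 = 13 number C(13+3,3) = 560.
Subtract solutions that violate a single cap (substitute x_i' = x_i − (cap_i+1)): x_1 ≥ 9 gives C(7,3) = 35; x_2 ≥ 8 gives C(8,3) = 56; x_3 ≥ 3 gives C(13,3) = 286; x_4 ≥ 5 gives C(11,3) = 165. Together 542.
Add back pairs where two caps are both exceeded: 0 + 4 + 0 + 10 + 1 + 56 = 71.
By inclusion–exclusion the count is 560 − 542 + 71 = 89.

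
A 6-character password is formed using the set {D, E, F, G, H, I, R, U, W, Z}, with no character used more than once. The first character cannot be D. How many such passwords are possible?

The first character has 10−1 = 9 choices (anything except D).
The remaining 5 characters are filled from the other 9 symbols without repetition: 9 × 8 × 7 × 6 × 5 = 15120.
Total: 9 × 15120 = 136080.

136080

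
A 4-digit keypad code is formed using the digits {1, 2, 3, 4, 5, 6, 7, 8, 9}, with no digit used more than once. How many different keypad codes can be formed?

3024

Choose and order 4 of the 9 symbols: the first digit has 9 options, the next 8, then 7, 6.
That product is 9 × 8 × 7 × 6 = 3024.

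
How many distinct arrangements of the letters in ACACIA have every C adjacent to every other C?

Treat the 2 copies of C as a single block. The multiset to arrange is then {CC, A, A, A, I}, 5 items in all.
That gives (5)!/(3!) = 20 arrangements.

20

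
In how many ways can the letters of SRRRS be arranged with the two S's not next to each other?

There are 5!/(3!·2!) = 10 arrangements of SRRRS in total.
If the two S's are adjacent, glue them into one block, leaving 4 items to arrange: (4)!/(3!) = 4 ways.
Hence 10 − 4 = 6.

6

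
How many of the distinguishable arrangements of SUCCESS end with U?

60

Fix U in the last position and arrange the remaining 6 letters.
Those 6 letters have C appearing twice and S appearing 3 times, giving (6)!/(3!·2!) = 60.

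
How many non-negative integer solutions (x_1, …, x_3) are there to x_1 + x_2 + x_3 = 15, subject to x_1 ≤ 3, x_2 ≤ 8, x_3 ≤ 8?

By stars and bars, unrestricted non-negative solutions to x_1+…+x_3 = 15 number C(15+2,2) = 136.
Subtract solutions that violate a single cap (substitute x_i' = x_i − (cap_i+1)): x_1 ≥ 4 gives C(13,2) = 78; x_2 ≥ 9 gives C(8,2) = 28; x_3 ≥ 9 gives C(8,2) = 28. Together 134.
Add back pairs where two caps are both exceeded: 6 + 6 + 0 = 12.
By inclusion–exclusion the count is 136 − 134 + 12 = 14.

14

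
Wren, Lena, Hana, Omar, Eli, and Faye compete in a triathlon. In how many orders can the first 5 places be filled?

This is an ordered selection of 5 from 6: P(6,5).
That gives 6 × 5 × 4 × 3 × 2 = 720.

720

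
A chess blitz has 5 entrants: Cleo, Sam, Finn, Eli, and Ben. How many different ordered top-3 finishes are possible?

There are 5 choices for 1st place, 4 for 2nd, and 3 for 3rd.
That gives 5 × 4 × 3 = 60.

60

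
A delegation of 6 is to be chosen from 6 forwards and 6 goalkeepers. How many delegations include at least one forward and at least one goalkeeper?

922

Unrestricted: C(12,6) = 924 ways to pick any 6 of the 12.
Selections missing a whole group: no forwards → C(6,6) = 1; no goalkeepers → C(6,6) = 1.
Both groups omitted at once is impossible, so 924 − 2 = 922.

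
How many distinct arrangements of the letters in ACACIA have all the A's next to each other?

Treat the 3 copies of A as a single block. The multiset to arrange is then {AAA, C, C, I}, 4 items in all.
That gives (4)!/(2!) = 12 arrangements.

12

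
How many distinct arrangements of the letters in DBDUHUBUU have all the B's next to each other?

840

Treat the 2 copies of B as a single block. The multiset to arrange is then {BB, D, D, H, U, U, U, U}, 8 items in all.
That gives (8)!/(4!·2!) = 840 arrangements.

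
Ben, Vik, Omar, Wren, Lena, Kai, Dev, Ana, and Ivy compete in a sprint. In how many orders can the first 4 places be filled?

3024

There are 9 choices for 1st place, 8 for 2nd, and so on down to 6 for position 4.
That gives 9 × 8 × 7 × 6 = 3024.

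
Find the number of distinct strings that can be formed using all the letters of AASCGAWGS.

Letter multiplicities in AASCGAWGS: A×3, C×1, G×2, S×2, W×1.
So there are 9! / (3!·2!·2!) = 15120 distinguishable arrangements.

15120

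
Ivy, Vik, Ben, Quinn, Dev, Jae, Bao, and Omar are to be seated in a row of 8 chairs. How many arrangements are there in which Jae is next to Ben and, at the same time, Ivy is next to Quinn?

2880

Treat {Jae,Ben} as one block (2 orders) and {Ivy,Quinn} as another (2 orders).
That leaves 6 units to arrange: 2 × 2 × 6! = 4 × 720 = 2880.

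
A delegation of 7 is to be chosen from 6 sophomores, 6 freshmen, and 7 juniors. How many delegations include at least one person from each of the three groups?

Unrestricted: C(19,7) = 50388 ways to pick any 7 of the 19.
Subtract selections that omit an entire group: no sophomores → C(13,7) = 1716; no freshmen → C(13,7) = 1716; no juniors → C(12,7) = 792.
Add back selections omitting two groups (i.e. drawn from a single group): C(6,7) + C(6,7) + C(7,7) = 1.
By inclusion–exclusion: 50388 − 4224 + 1 = 46165.

46165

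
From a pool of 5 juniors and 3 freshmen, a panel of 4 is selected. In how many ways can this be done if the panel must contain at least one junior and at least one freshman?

Total 4-person selections from all 8: C(8,4) = 70.
Selections missing a whole group: no juniors → C(3,4) = 0; no freshmen → C(5,4) = 5.
Both groups omitted at once is impossible, so 70 − 5 = 65.

65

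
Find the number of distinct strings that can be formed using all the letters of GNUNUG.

90

GNUNUG has 6 letters with G appearing twice, N appearing twice, and U appearing twice.
The number of distinct arrangements is 6!/(2!·2!·2!) = 720/8 = 90.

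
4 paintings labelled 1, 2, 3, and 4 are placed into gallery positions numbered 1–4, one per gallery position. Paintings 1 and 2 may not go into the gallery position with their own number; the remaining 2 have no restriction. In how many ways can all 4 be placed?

14

Let Aᵢ (for i ∈ {1, 2}) be the placements that put painting i in its forbidden gallery position. Any j of these fix j positions, leaving (4−j)! ways to fill the rest, and there are C(2,j) ways to pick which j.
By inclusion–exclusion, the number of valid placements is Σ_{j=0}^{2} (−1)^j C(2,j)·(4−j)!.
Computing: 24 − 12 + 2 = 14.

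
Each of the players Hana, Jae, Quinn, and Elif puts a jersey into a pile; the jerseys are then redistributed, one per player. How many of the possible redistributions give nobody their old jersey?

Count assignments avoiding every fixed point. For any j of the 4 players fixed to their old jersey, the other 4−j can be arranged in (4−j)! ways.
By inclusion–exclusion this is Σ_{j=0}^{4} (−1)^j C(4,j)·(4−j)!.
Computing: 24 − 24 + 12 − 4 + 1 = 9.

9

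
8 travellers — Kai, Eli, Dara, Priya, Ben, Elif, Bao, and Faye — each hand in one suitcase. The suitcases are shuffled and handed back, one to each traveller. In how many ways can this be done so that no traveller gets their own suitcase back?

Count assignments avoiding every fixed point. For any j of the 8 travellers fixed to their own suitcase, the other 8−j can be arranged in (8−j)! ways.
By inclusion–exclusion this is Σ_{j=0}^{8} (−1)^j C(8,j)·(8−j)!.
Computing: 40320 − 40320 + 20160 − 6720 + 1680 − 336 + 56 − 8 + 1 = 14833.

14833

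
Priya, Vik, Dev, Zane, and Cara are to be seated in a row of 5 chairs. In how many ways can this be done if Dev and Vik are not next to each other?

72

There are 5! = 120 arrangements in all. If Dev and Vik are adjacent, merging them into one block gives 2·(4)! = 48 arrangements.
Complementary counting: 120 − 48 = 72.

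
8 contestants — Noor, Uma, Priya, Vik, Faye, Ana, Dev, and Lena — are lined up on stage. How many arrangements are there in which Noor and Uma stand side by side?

Treat {Noor, Uma} as a single unit. There are 7 units to order, and the pair itself can be ordered 2 ways.
So the count is 2·(7)! = 10080.

10080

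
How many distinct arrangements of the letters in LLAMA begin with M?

With the first slot taken by M, it remains to arrange the other 4 letters (LLAA).
Those 4 letters have A appearing twice and L appearing twice, giving (4)!/(2!·2!) = 6.

6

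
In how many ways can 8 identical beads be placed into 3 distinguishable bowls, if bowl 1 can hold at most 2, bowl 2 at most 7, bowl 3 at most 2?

By stars and bars, unrestricted non-negative solutions to x_1+…+x_3 = 8 number C(8+2,2) = 45.
Subtract solutions that violate a single cap (substitute x_i' = x_i − (cap_i+1)): x_1 ≥ 3 gives C(7,2) = 21; x_2 ≥ 8 gives C(2,2) = 1; x_3 ≥ 3 gives C(7,2) = 21. Together 43.
Add back pairs where two caps are both exceeded: 0 + 6 + 0 = 6.
By inclusion–exclusion the count is 45 − 43 + 6 = 8.

8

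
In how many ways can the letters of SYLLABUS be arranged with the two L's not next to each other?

There are 8!/(2!·2!) = 10080 arrangements of SYLLABUS in total.
Arrangements with the L's together: treat LL as one letter, giving (7)!/(2!) = 2520.
Hence 10080 − 2520 = 7560.

7560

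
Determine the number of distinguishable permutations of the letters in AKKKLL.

60

The 6 letters of AKKKLL have repeats: K appearing 3 times and L appearing twice.
Dividing 6! = 720 by 3!·2! = 12 for the repeated letters gives 60.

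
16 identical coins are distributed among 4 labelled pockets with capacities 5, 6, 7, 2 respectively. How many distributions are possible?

31

Ignoring the caps, the number of non-negative solutions to x_1+…+x_4 = 16 is C(19,3) = 969.
Subtract solutions that violate a single cap (substitute x_i' = x_i − (cap_i+1)): x_1 ≥ 6 gives C(13,3) = 286; x_2 ≥ 7 gives C(12,3) = 220; x_3 ≥ 8 gives C(11,3) = 165; x_4 ≥ 3 gives C(16,3) = 560. Together 1231.
Add back pairs where two caps are both exceeded: 20 + 10 + 120 + 4 + 84 + 56 = 294.
Subtract triples: 0 + 1 + 0 + 0 = 1.
By inclusion–exclusion the count is 969 − 1231 + 294 − 1 = 31.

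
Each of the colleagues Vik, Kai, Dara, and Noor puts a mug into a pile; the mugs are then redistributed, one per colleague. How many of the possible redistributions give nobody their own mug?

9

Let Aᵢ be the assignments in which colleague i gets their own mug. We want the size of the complement of A₁∪…∪A_4.
By inclusion–exclusion this is Σ_{j=0}^{4} (−1)^j C(4,j)·(4−j)!.
Computing: 24 − 24 + 12 − 4 + 1 = 9.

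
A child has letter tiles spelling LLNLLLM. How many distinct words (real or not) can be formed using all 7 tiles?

42

Letter multiplicities in LLNLLLM: L×5, M×1, N×1.
The number of distinct arrangements is 7!/(5!) = 5040/120 = 42.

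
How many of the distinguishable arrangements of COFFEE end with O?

30

With the last slot taken by O, it remains to arrange the other 5 letters (CFFEE).
Those 5 letters have E appearing twice and F appearing twice, giving (5)!/(2!·2!) = 30.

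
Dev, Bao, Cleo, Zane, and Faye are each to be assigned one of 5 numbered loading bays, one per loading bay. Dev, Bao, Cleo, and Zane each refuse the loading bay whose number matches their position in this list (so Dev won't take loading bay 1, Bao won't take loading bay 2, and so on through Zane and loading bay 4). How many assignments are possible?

Let Aᵢ (for 1 ≤ i ≤ 4) be the placements that put person i in their forbidden loading bay. Any j of these fix j positions, leaving (5−j)! ways to fill the rest, and there are C(4,j) ways to pick which j.
By inclusion–exclusion, the number of valid placements is Σ_{j=0}^{4} (−1)^j C(4,j)·(5−j)!.
Computing: 120 − 96 + 36 − 8 + 1 = 53.

53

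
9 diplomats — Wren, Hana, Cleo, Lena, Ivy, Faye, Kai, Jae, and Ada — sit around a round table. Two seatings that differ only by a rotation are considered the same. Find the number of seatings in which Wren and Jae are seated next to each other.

10080

Treat {Wren, Jae} as one unit (2 internal orders) and seat the resulting 8 units around the table: (7)! circular arrangements.
So 2 × (7)! = 2 × 5040 = 10080.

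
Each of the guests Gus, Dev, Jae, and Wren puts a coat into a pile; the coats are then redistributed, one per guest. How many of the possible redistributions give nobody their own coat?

9

This is the derangement count D_4: permutations of 4 items with no fixed point.
By inclusion–exclusion this is Σ_{j=0}^{4} (−1)^j C(4,j)·(4−j)!.
Computing: 24 − 24 + 12 − 4 + 1 = 9.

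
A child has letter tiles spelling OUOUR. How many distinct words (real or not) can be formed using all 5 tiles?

30

The 5 letters of OUOUR have repeats: O appearing twice and U appearing twice.
Dividing 5! = 120 by 2!·2! = 4 for the repeated letters gives 30.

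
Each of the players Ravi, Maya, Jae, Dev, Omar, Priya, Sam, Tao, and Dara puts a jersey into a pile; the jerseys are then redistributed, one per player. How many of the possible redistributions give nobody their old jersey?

133496

This is the derangement count D_9: permutations of 9 items with no fixed point.
By inclusion–exclusion this is Σ_{j=0}^{9} (−1)^j C(9,j)·(9−j)!.
Computing: 362880 − 362880 + 181440 − 60480 + 15120 − 3024 + 504 − 72 + 9 − 1 = 133496.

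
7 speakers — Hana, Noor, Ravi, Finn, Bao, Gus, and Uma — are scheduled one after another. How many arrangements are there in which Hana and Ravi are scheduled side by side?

1440

Place the 5 others and the Hana-Ravi pair as 6 objects in a line; the pair has 2 internal arrangements.
So the count is 2·(6)! = 1440.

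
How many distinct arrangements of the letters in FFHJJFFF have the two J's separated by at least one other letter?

126

Total arrangements of FFHJJFFF: 8!/(5!·2!) = 168.
Arrangements with the J's together: treat JJ as one letter, giving (7)!/(5!) = 42.
Hence 168 − 42 = 126.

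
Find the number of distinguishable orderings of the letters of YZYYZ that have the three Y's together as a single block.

Treat the 3 copies of Y as a single block. The multiset to arrange is then {YYY, Z, Z}, 3 items in all.
That gives (3)!/(2!) = 3 arrangements.

3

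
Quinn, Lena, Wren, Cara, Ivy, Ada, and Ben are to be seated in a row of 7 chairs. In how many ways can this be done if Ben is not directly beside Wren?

3600

There are 7! = 5040 arrangements in all. If Ben and Wren are adjacent, merging them into one block gives 2·(6)! = 1440 arrangements.
So 5040 − 1440 = 3600 arrangements keep them apart.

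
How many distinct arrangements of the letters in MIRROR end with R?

60

With the last slot taken by R, it remains to arrange the other 5 letters (MIROR).
Those 5 letters have R appearing twice, giving (5)!/(2!) = 60.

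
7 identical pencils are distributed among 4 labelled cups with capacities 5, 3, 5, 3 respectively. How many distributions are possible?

Without the upper bounds there are C(10,3) = 120 ways to split 7 among 4 cups.
Subtract solutions that violate a single cap (substitute x_i' = x_i − (cap_i+1)): x_1 ≥ 6 gives C(4,3) = 4; x_2 ≥ 4 gives C(6,3) = 20; x_3 ≥ 6 gives C(4,3) = 4; x_4 ≥ 4 gives C(6,3) = 20. Together 48.
No two caps can be exceeded simultaneously, so the pair terms are all 0.
By inclusion–exclusion the count is 120 − 48 + 0 = 72.

72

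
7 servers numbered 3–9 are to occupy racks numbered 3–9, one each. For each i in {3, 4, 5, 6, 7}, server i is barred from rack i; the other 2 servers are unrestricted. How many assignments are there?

2428

Let Aᵢ (for 3 ≤ i ≤ 7) be the placements that put server i in its forbidden rack. Any j of these fix j positions, leaving (7−j)! ways to fill the rest, and there are C(5,j) ways to pick which j.
By inclusion–exclusion, the number of valid placements is Σ_{j=0}^{5} (−1)^j C(5,j)·(7−j)!.
Computing: 5040 − 3600 + 1200 − 240 + 30 − 2 = 2428.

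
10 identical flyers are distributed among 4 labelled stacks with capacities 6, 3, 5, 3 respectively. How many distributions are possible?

75

Ignoring the caps, the number of non-negative solutions to x_1+…+x_4 = 10 is C(13,3) = 286.
Subtract solutions that violate a single cap (substitute x_i' = x_i − (cap_i+1)): x_1 ≥ 7 gives C(6,3) = 20; x_2 ≥ 4 gives C(9,3) = 84; x_3 ≥ 6 gives C(7,3) = 35; x_4 ≥ 4 gives C(9,3) = 84. Together 223.
Add back pairs where two caps are both exceeded: 0 + 0 + 0 + 1 + 10 + 1 = 12.
By inclusion–exclusion the count is 286 − 223 + 12 = 75.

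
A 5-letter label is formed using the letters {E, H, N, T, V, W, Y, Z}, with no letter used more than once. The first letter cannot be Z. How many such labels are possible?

5880

The first letter has 8−1 = 7 choices (anything except Z).
The remaining 4 letters are filled from the other 7 symbols without repetition: 7 × 6 × 5 × 4 = 840.
Total: 7 × 840 = 5880.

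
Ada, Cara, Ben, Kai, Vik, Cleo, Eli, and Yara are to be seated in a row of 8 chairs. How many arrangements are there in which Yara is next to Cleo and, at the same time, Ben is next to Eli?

2880

Treat {Yara,Cleo} as one block (2 orders) and {Ben,Eli} as another (2 orders).
That leaves 6 units to arrange: 2 × 2 × 6! = 4 × 720 = 2880.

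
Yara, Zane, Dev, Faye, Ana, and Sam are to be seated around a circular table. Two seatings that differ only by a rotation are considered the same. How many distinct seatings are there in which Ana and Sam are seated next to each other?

48

Treat {Ana, Sam} as one unit (2 internal orders) and seat the resulting 5 units around the table: (4)! circular arrangements.
So 2 × (4)! = 2 × 24 = 48.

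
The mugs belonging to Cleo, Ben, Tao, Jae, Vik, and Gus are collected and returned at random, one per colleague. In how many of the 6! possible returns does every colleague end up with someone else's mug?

265

This is the derangement count D_6: permutations of 6 items with no fixed point.
By inclusion–exclusion this is Σ_{j=0}^{6} (−1)^j C(6,j)·(6−j)!.
Computing: 720 − 720 + 360 − 120 + 30 − 6 + 1 = 265.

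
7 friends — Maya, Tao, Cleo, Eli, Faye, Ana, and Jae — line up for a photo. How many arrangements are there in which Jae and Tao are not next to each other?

3600

There are 7! = 5040 arrangements in all. If Jae and Tao are adjacent, merging them into one block gives 2·(6)! = 1440 arrangements.
So 5040 − 1440 = 3600 arrangements keep them apart.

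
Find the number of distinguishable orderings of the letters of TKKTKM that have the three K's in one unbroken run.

12

Treat the 3 copies of K as a single block. The multiset to arrange is then {KKK, M, T, T}, 4 items in all.
That gives (4)!/(2!) = 12 arrangements.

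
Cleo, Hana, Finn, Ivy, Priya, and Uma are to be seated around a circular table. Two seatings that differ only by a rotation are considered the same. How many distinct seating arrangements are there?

120

Fix one person's seat to break rotational symmetry; the remaining 5 people can be arranged in (5)! = 120 ways.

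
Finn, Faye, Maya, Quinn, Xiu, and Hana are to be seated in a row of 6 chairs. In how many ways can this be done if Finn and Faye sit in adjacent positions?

Treat {Finn, Faye} as a single unit. There are 5 units to order, and the pair itself can be ordered 2 ways.
So the count is 2·(5)! = 240.

240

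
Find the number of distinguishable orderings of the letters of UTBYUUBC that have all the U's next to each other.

360

Treat the 3 copies of U as a single block. The multiset to arrange is then {UUU, B, B, C, T, Y}, 6 items in all.
That gives (6)!/(2!) = 360 arrangements.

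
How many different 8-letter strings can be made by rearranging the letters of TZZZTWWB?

1680

Letter multiplicities in TZZZTWWB: B×1, T×2, W×2, Z×3.
Dividing 8! = 40320 by 3!·2!·2! = 24 for the repeated letters gives 1680.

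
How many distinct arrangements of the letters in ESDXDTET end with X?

Fix X in the last position and arrange the remaining 7 letters.
Those 7 letters have D appearing twice, E appearing twice, and T appearing twice, giving (7)!/(2!·2!·2!) = 630.

630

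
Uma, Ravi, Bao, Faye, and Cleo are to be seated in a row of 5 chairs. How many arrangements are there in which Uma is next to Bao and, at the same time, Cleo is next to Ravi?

Treat {Uma,Bao} as one block (2 orders) and {Cleo,Ravi} as another (2 orders).
That leaves 3 units to arrange: 2 × 2 × 3! = 4 × 6 = 24.

24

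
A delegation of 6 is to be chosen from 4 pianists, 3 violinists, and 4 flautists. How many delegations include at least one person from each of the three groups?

Total 6-person selections from all 11: C(11,6) = 462.
Subtract selections that omit an entire group: no pianists → C(7,6) = 7; no violinists → C(8,6) = 28; no flautists → C(7,6) = 7.
Add back selections omitting two groups (i.e. drawn from a single group): C(4,6) + C(3,6) + C(4,6) = 0.
By inclusion–exclusion: 462 − 42 + 0 = 420.

420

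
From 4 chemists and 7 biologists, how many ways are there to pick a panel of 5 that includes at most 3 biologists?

301

Split by how many biologists are chosen (0 through 3).
Sum: C(7,0)·C(4,5) + C(7,1)·C(4,4) + C(7,2)·C(4,3) + C(7,3)·C(4,2) = 0 + 7 + 84 + 210 = 301.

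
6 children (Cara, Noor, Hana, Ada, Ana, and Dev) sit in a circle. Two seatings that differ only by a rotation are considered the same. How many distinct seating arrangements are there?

Around a circle, 6 distinct people have 6!/6 = (5)! = 120 rotationally distinct seatings.

120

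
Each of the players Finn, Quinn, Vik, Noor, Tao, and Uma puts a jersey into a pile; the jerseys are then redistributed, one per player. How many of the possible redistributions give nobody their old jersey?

Count assignments avoiding every fixed point. For any j of the 6 players fixed to their old jersey, the other 6−j can be arranged in (6−j)! ways.
By inclusion–exclusion this is Σ_{j=0}^{6} (−1)^j C(6,j)·(6−j)!.
Computing: 720 − 720 + 360 − 120 + 30 − 6 + 1 = 265.

265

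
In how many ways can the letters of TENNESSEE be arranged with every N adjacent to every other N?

840

Treat the 2 copies of N as a single block. The multiset to arrange is then {NN, E, E, E, E, S, S, T}, 8 items in all.
That gives (8)!/(4!·2!) = 840 arrangements.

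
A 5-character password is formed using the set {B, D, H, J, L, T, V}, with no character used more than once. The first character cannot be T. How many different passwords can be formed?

2160

The first character has 7−1 = 6 choices (anything except T).
The remaining 4 characters are filled from the other 6 symbols without repetition: 6 × 5 × 4 × 3 = 360.
Total: 6 × 360 = 2160.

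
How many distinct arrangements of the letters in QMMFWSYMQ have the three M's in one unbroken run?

2520

Treat the 3 copies of M as a single block. The multiset to arrange is then {MMM, F, Q, Q, S, W, Y}, 7 items in all.
That gives (7)!/(2!) = 2520 arrangements.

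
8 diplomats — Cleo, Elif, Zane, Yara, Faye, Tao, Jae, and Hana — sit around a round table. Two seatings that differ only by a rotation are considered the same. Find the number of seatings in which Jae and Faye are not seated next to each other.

All circular seatings of 8 people number (7)! = 5040.
Those with Jae next to Faye: fuse the pair into one unit and seat 7 units around a circle — 2·(6)! = 1440.
Subtracting, 5040 − 1440 = 3600.

3600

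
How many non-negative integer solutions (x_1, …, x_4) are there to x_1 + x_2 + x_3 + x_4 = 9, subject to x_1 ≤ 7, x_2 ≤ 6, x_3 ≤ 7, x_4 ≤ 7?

Without the upper bounds there are C(12,3) = 220 ways to split 9 among 4 variables.
Subtract solutions that violate a single cap (substitute x_i' = x_i − (cap_i+1)): x_1 ≥ 8 gives C(4,3) = 4; x_2 ≥ 7 gives C(5,3) = 10; x_3 ≥ 8 gives C(4,3) = 4; x_4 ≥ 8 gives C(4,3) = 4. Together 22.
No two caps can be exceeded simultaneously, so the pair terms are all 0.
By inclusion–exclusion the count is 220 − 22 + 0 = 198.

198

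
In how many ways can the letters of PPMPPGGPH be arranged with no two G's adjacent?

1176

There are 9!/(5!·2!) = 1512 arrangements of PPMPPGGPH in total.
Arrangements with the G's together: treat GG as one letter, giving (8)!/(5!) = 336.
Subtracting, 1512 − 336 = 1176 arrangements keep the G's apart.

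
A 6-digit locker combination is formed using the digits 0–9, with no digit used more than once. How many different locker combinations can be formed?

151200

With no repetition, fill the 6 digits in order: 10 choices, then 9, down to 5.
That product is 10 × 9 × 8 × 7 × 6 × 5 = 151200.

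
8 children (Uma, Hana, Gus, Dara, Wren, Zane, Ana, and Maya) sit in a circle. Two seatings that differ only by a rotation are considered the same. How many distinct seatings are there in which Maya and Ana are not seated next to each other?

3600

Without the restriction there are (7)! = 5040 seatings.
Those with Maya next to Ana: fuse the pair into one unit and seat 7 units around a circle — 2·(6)! = 1440.
Subtracting, 5040 − 1440 = 3600.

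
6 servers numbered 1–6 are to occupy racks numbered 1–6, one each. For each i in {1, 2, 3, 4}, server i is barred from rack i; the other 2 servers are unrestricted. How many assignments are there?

362

Let Aᵢ (for 1 ≤ i ≤ 4) be the placements that put server i in its forbidden rack. Any j of these fix j positions, leaving (6−j)! ways to fill the rest, and there are C(4,j) ways to pick which j.
By inclusion–exclusion, the number of valid placements is Σ_{j=0}^{4} (−1)^j C(4,j)·(6−j)!.
Computing: 720 − 480 + 144 − 24 + 2 = 362.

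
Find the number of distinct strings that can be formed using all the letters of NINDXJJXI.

22680

Letter multiplicities in NINDXJJXI: D×1, I×2, J×2, N×2, X×2.
So there are 9! / (2!·2!·2!·2!) = 22680 distinguishable arrangements.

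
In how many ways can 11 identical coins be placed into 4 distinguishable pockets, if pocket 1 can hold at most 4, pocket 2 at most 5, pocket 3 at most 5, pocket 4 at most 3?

68

By stars and bars, unrestricted non-negative solutions to x_1+…+x_4 = 11 number C(11+3,3) = 364.
Subtract solutions that violate a single cap (substitute x_i' = x_i − (cap_i+1)): x_1 ≥ 5 gives C(9,3) = 84; x_2 ≥ 6 gives C(8,3) = 56; x_3 ≥ 6 gives C(8,3) = 56; x_4 ≥ 4 gives C(10,3) = 120. Together 316.
Add back pairs where two caps are both exceeded: 1 + 1 + 10 + 0 + 4 + 4 = 20.
By inclusion–exclusion the count is 364 − 316 + 20 = 68.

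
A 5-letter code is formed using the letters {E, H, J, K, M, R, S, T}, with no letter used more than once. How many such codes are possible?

This is a permutation of 5 out of 8: P(8,5) = 8!/3!.
8 × 7 × 6 × 5 × 4 = 6720.

6720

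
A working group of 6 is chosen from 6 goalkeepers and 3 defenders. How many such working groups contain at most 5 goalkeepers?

83

Split by how many goalkeepers are chosen (0 through 5).
Sum: C(6,0)·C(3,6) + C(6,1)·C(3,5) + C(6,2)·C(3,4) + C(6,3)·C(3,3) + C(6,4)·C(3,2) + C(6,5)·C(3,1) = 0 + 0 + 0 + 20 + 45 + 18 = 83.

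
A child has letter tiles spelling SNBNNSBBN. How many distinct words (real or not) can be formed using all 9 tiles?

Letter multiplicities in SNBNNSBBN: B×3, N×4, S×2.
Dividing 9! = 362880 by 4!·3!·2! = 288 for the repeated letters gives 1260.

1260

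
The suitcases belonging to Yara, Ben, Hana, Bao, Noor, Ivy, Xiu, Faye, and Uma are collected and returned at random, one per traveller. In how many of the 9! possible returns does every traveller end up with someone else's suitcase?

Count assignments avoiding every fixed point. For any j of the 9 travellers fixed to their own suitcase, the other 9−j can be arranged in (9−j)! ways.
By inclusion–exclusion this is Σ_{j=0}^{9} (−1)^j C(9,j)·(9−j)!.
Computing: 362880 − 362880 + 181440 − 60480 + 15120 − 3024 + 504 − 72 + 9 − 1 = 133496.

133496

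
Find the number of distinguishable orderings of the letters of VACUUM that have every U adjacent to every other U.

Treat the 2 copies of U as a single block. The multiset to arrange is then {UU, A, C, M, V}, 5 items in all.
All 5 items are distinct, so there are (5)! = 120 arrangements.

120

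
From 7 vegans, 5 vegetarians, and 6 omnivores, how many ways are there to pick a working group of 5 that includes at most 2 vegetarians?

Split by how many vegetarians are chosen (0 through 2).
Sum: C(5,0)·C(13,5) + C(5,1)·C(13,4) + C(5,2)·C(13,3) = 1287 + 3575 + 2860 = 7722.

7722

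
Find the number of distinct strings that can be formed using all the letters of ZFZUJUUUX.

7560

The 9 letters of ZFZUJUUUX have repeats: U appearing 4 times and Z appearing twice.
So there are 9! / (4!·2!) = 7560 distinguishable arrangements.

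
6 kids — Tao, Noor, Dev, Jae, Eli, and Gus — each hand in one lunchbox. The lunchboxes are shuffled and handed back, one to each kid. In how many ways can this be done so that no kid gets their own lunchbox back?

265

This is the derangement count D_6: permutations of 6 items with no fixed point.
By inclusion–exclusion this is Σ_{j=0}^{6} (−1)^j C(6,j)·(6−j)!.
Computing: 720 − 720 + 360 − 120 + 30 − 6 + 1 = 265.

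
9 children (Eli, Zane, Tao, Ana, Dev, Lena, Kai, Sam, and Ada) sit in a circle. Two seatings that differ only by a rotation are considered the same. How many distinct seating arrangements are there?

Around a circle, 9 distinct people have 9!/9 = (8)! = 40320 rotationally distinct seatings.

40320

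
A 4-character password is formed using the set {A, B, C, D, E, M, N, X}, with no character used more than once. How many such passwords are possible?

Choose and order 4 of the 8 symbols: the first character has 8 options, the next 7, then 6, 5.
8 × 7 × 6 × 5 = 1680.

1680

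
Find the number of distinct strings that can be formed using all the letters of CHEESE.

120

Letter multiplicities in CHEESE: C×1, E×3, H×1, S×1.
The number of distinct arrangements is 6!/(3!) = 720/6 = 120.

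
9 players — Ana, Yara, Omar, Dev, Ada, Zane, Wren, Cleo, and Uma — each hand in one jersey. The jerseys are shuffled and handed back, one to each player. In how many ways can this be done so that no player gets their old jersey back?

133496

Count assignments avoiding every fixed point. For any j of the 9 players fixed to their old jersey, the other 9−j can be arranged in (9−j)! ways.
By inclusion–exclusion this is Σ_{j=0}^{9} (−1)^j C(9,j)·(9−j)!.
Computing: 362880 − 362880 + 181440 − 60480 + 15120 − 3024 + 504 − 72 + 9 − 1 = 133496.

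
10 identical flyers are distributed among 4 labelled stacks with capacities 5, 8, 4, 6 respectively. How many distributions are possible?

By stars and bars, unrestricted non-negative solutions to x_1+…+x_4 = 10 number C(10+3,3) = 286.
Subtract solutions that violate a single cap (substitute x_i' = x_i − (cap_i+1)): x_1 ≥ 6 gives C(7,3) = 35; x_2 ≥ 9 gives C(4,3) = 4; x_3 ≥ 5 gives C(8,3) = 56; x_4 ≥ 7 gives C(6,3) = 20. Together 115.
No two caps can be exceeded simultaneously, so the pair terms are all 0.
By inclusion–exclusion the count is 286 − 115 + 0 = 171.

171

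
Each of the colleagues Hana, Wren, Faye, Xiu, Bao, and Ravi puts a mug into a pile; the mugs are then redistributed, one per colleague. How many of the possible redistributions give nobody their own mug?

This is the derangement count D_6: permutations of 6 items with no fixed point.
By inclusion–exclusion this is Σ_{j=0}^{6} (−1)^j C(6,j)·(6−j)!.
Computing: 720 − 720 + 360 − 120 + 30 − 6 + 1 = 265.

265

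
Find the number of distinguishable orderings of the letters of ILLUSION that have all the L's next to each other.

Treat the 2 copies of L as a single block. The multiset to arrange is then {LL, I, I, N, O, S, U}, 7 items in all.
That gives (7)!/(2!) = 2520 arrangements.

2520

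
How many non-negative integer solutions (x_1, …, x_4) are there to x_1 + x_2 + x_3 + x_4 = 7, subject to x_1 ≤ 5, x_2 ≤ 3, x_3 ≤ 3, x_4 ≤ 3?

56

By stars and bars, unrestricted non-negative solutions to x_1+…+x_4 = 7 number C(7+3,3) = 120.
Subtract solutions that violate a single cap (substitute x_i' = x_i − (cap_i+1)): x_1 ≥ 6 gives C(4,3) = 4; x_2 ≥ 4 gives C(6,3) = 20; x_3 ≥ 4 gives C(6,3) = 20; x_4 ≥ 4 gives C(6,3) = 20. Together 64.
No two caps can be exceeded simultaneously, so the pair terms are all 0.
By inclusion–exclusion the count is 120 − 64 + 0 = 56.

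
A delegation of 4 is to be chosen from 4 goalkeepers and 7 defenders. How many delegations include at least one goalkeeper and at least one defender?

294

Total 4-person selections from all 11: C(11,4) = 330.
Selections missing a whole group: no goalkeepers → C(7,4) = 35; no defenders → C(4,4) = 1.
Both groups omitted at once is impossible, so 330 − 36 = 294.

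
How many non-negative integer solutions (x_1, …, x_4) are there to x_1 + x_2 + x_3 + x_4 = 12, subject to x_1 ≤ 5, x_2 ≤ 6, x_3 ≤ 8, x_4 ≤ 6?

By stars and bars, unrestricted non-negative solutions to x_1+…+x_4 = 12 number C(12+3,3) = 455.
Subtract solutions that violate a single cap (substitute x_i' = x_i − (cap_i+1)): x_1 ≥ 6 gives C(9,3) = 84; x_2 ≥ 7 gives C(8,3) = 56; x_3 ≥ 9 gives C(6,3) = 20; x_4 ≥ 7 gives C(8,3) = 56. Together 216.
No two caps can be exceeded simultaneously, so the pair terms are all 0.
By inclusion–exclusion the count is 455 − 216 + 0 = 239.

239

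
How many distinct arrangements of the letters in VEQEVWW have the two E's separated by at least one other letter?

450

There are 7!/(2!·2!·2!) = 630 arrangements of VEQEVWW in total.
If the two E's are adjacent, glue them into one block, leaving 6 items to arrange: (6)!/(2!·2!) = 180 ways.
Subtracting, 630 − 180 = 450 arrangements keep the E's apart.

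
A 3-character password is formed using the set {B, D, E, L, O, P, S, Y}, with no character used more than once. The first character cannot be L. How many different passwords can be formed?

294

The first character has 8−1 = 7 choices (anything except L).
The remaining 2 characters are filled from the other 7 symbols without repetition: 7 × 6 = 42.
Total: 7 × 42 = 294.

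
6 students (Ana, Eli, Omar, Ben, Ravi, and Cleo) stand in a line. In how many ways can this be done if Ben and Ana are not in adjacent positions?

There are 6! = 720 arrangements in all. If Ben and Ana are adjacent, merging them into one block gives 2·(5)! = 240 arrangements.
Complementary counting: 720 − 240 = 480.

480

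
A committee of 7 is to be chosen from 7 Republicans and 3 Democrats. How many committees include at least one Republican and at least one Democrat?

119

With no constraint there are C(10,7) = 120 possible selections.
Subtract selections that omit an entire group: no Republicans → C(3,7) = 0; no Democrats → C(7,7) = 1.
Both groups omitted at once is impossible, so 120 − 1 = 119.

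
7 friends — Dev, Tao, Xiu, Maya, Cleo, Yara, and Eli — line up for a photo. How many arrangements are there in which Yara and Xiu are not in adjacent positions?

Of the 7! = 5040 arrangements, those with Yara and Xiu adjacent number 2 × 6! = 1440 (treat the pair as a block with 2 internal orders).
Complementary counting: 5040 − 1440 = 3600.

3600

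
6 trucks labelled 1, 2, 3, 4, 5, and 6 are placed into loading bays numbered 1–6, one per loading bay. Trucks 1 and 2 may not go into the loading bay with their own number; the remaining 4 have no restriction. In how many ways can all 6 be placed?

Let Aᵢ (for i ∈ {1, 2}) be the placements that put truck i in its forbidden loading bay. Any j of these fix j positions, leaving (6−j)! ways to fill the rest, and there are C(2,j) ways to pick which j.
By inclusion–exclusion, the number of valid placements is Σ_{j=0}^{2} (−1)^j C(2,j)·(6−j)!.
Computing: 720 − 240 + 24 = 504.

504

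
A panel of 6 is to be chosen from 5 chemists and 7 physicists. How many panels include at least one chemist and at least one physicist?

917

With no constraint there are C(12,6) = 924 possible selections.
Subtract selections that omit an entire group: no chemists → C(7,6) = 7; no physicists → C(5,6) = 0.
Both groups omitted at once is impossible, so 924 − 7 = 917.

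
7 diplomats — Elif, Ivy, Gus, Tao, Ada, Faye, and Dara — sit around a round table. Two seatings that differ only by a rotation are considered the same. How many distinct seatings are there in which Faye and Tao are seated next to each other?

240

Glue Faye and Tao into a block (2 internal orders). Seating 6 units around a circle gives (5)! arrangements.
So 2 × (5)! = 2 × 120 = 240.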